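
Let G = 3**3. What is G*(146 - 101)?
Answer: 1215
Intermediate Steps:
G = 27
G*(146 - 101) = 27*(146 - 101) = 27*45 = 1215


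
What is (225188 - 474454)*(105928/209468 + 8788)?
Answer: -114719112384348/52367 ≈ -2.1907e+9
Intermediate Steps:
(225188 - 474454)*(105928/209468 + 8788) = -249266*(105928*(1/209468) + 8788) = -249266*(26482/52367 + 8788) = -249266*460227678/52367 = -114719112384348/52367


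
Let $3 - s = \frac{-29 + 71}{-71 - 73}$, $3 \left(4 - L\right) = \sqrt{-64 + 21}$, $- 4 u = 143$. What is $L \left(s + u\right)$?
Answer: $- \frac{779}{6} + \frac{779 i \sqrt{43}}{72} \approx -129.83 + 70.948 i$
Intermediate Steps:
$u = - \frac{143}{4}$ ($u = \left(- \frac{1}{4}\right) 143 = - \frac{143}{4} \approx -35.75$)
$L = 4 - \frac{i \sqrt{43}}{3}$ ($L = 4 - \frac{\sqrt{-64 + 21}}{3} = 4 - \frac{\sqrt{-43}}{3} = 4 - \frac{i \sqrt{43}}{3} \approx 4.0 - 2.1858 i$)
$s = \frac{79}{24}$ ($s = 3 - \frac{-29 + 71}{-71 - 73} = 3 - \frac{42}{-144} = 3 - 42 \left(- \frac{1}{144}\right) = 3 - - \frac{7}{24} = 3 + \frac{7}{24} = \frac{79}{24} \approx 3.2917$)
$L \left(s + u\right) = \left(4 - \frac{i \sqrt{43}}{3}\right) \left(\frac{79}{24} - \frac{143}{4}\right) = \left(4 - \frac{i \sqrt{43}}{3}\right) \left(- \frac{779}{24}\right) = - \frac{779}{6} + \frac{779 i \sqrt{43}}{72}$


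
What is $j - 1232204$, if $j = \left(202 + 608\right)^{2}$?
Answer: $-576104$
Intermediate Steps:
$j = 656100$ ($j = 810^{2} = 656100$)
$j - 1232204 = 656100 - 1232204 = -576104$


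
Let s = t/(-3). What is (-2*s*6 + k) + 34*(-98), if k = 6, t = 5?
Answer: -3306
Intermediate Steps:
s = -5/3 (s = 5/(-3) = 5*(-⅓) = -5/3 ≈ -1.6667)
(-2*s*6 + k) + 34*(-98) = (-(-10)*6/3 + 6) + 34*(-98) = (-2*(-10) + 6) - 3332 = (20 + 6) - 3332 = 26 - 3332 = -3306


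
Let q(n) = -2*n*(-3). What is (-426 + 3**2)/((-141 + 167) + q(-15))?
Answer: 417/64 ≈ 6.5156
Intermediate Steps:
q(n) = 6*n
(-426 + 3**2)/((-141 + 167) + q(-15)) = (-426 + 3**2)/((-141 + 167) + 6*(-15)) = (-426 + 9)/(26 - 90) = -417/(-64) = -417*(-1/64) = 417/64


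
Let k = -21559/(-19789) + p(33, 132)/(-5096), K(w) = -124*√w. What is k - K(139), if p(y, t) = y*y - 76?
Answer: 12831201/14406392 + 124*√139 ≈ 1462.8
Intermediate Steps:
p(y, t) = -76 + y² (p(y, t) = y² - 76 = -76 + y²)
k = 12831201/14406392 (k = -21559/(-19789) + (-76 + 33²)/(-5096) = -21559*(-1/19789) + (-76 + 1089)*(-1/5096) = 21559/19789 + 1013*(-1/5096) = 21559/19789 - 1013/5096 = 12831201/14406392 ≈ 0.89066)
k - K(139) = 12831201/14406392 - (-124)*√139 = 12831201/14406392 + 124*√139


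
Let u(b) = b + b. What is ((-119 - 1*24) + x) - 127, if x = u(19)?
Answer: -232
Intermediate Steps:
u(b) = 2*b
x = 38 (x = 2*19 = 38)
((-119 - 1*24) + x) - 127 = ((-119 - 1*24) + 38) - 127 = ((-119 - 24) + 38) - 127 = (-143 + 38) - 127 = -105 - 127 = -232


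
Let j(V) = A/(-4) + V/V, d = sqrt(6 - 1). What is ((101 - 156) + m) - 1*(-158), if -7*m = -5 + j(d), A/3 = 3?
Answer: 2909/28 ≈ 103.89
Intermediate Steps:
A = 9 (A = 3*3 = 9)
d = sqrt(5) ≈ 2.2361
j(V) = -5/4 (j(V) = 9/(-4) + V/V = 9*(-1/4) + 1 = -9/4 + 1 = -5/4)
m = 25/28 (m = -(-5 - 5/4)/7 = -1/7*(-25/4) = 25/28 ≈ 0.89286)
((101 - 156) + m) - 1*(-158) = ((101 - 156) + 25/28) - 1*(-158) = (-55 + 25/28) + 158 = -1515/28 + 158 = 2909/28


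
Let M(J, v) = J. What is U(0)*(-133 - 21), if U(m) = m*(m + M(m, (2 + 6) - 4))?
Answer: 0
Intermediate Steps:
U(m) = 2*m² (U(m) = m*(m + m) = m*(2*m) = 2*m²)
U(0)*(-133 - 21) = (2*0²)*(-133 - 21) = (2*0)*(-154) = 0*(-154) = 0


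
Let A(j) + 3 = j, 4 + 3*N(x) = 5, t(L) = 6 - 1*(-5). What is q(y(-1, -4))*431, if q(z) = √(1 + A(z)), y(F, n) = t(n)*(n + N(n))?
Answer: 431*I*√381/3 ≈ 2804.3*I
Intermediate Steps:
t(L) = 11 (t(L) = 6 + 5 = 11)
N(x) = ⅓ (N(x) = -4/3 + (⅓)*5 = -4/3 + 5/3 = ⅓)
A(j) = -3 + j
y(F, n) = 11/3 + 11*n (y(F, n) = 11*(n + ⅓) = 11*(⅓ + n) = 11/3 + 11*n)
q(z) = √(-2 + z) (q(z) = √(1 + (-3 + z)) = √(-2 + z))
q(y(-1, -4))*431 = √(-2 + (11/3 + 11*(-4)))*431 = √(-2 + (11/3 - 44))*431 = √(-2 - 121/3)*431 = √(-127/3)*431 = (I*√381/3)*431 = 431*I*√381/3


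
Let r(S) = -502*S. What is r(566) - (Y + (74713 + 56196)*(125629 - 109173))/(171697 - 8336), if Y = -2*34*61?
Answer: -48570322008/163361 ≈ -2.9732e+5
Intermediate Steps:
Y = -4148 (Y = -68*61 = -4148)
r(566) - (Y + (74713 + 56196)*(125629 - 109173))/(171697 - 8336) = -502*566 - (-4148 + (74713 + 56196)*(125629 - 109173))/(171697 - 8336) = -284132 - (-4148 + 130909*16456)/163361 = -284132 - (-4148 + 2154238504)/163361 = -284132 - 2154234356/163361 = -48570322008/163361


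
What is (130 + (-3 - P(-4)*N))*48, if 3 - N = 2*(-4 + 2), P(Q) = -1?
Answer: 6432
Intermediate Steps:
N = 7 (N = 3 - 2*(-4 + 2) = 3 - 2*(-2) = 3 - 1*(-4) = 3 + 4 = 7)
(130 + (-3 - P(-4)*N))*48 = (130 + (-3 - (-1)*7))*48 = (130 + (-3 - 1*(-7)))*48 = (130 + (-3 + 7))*48 = (130 + 4)*48 = 134*48 = 6432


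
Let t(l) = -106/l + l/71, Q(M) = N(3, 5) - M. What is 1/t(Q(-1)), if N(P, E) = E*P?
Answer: -568/3635 ≈ -0.15626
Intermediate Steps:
Q(M) = 15 - M (Q(M) = 5*3 - M = 15 - M)
t(l) = -106/l + l/71 (t(l) = -106/l + l*(1/71) = -106/l + l/71)
1/t(Q(-1)) = 1/(-106/(15 - 1*(-1)) + (15 - 1*(-1))/71) = 1/(-106/(15 + 1) + (15 + 1)/71) = 1/(-106/16 + (1/71)*16) = 1/(-106*1/16 + 16/71) = 1/(-53/8 + 16/71) = 1/(-3635/568) = -568/3635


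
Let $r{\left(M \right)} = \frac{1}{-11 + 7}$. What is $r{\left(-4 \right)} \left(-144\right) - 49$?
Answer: $-13$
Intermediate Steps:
$r{\left(M \right)} = - \frac{1}{4}$ ($r{\left(M \right)} = \frac{1}{-4} = - \frac{1}{4}$)
$r{\left(-4 \right)} \left(-144\right) - 49 = \left(- \frac{1}{4}\right) \left(-144\right) - 49 = 36 + \left(-54 + 5\right) = 36 - 49 = -13$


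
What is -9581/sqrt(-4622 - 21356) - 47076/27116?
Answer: -11769/6779 + 9581*I*sqrt(25978)/25978 ≈ -1.7361 + 59.444*I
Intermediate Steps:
-9581/sqrt(-4622 - 21356) - 47076/27116 = -9581*(-I*sqrt(25978)/25978) - 47076*1/27116 = -9581*(-I*sqrt(25978)/25978) - 11769/6779 = -(-9581)*I*sqrt(25978)/25978 - 11769/6779 = 9581*I*sqrt(25978)/25978 - 11769/6779 = -11769/6779 + 9581*I*sqrt(25978)/25978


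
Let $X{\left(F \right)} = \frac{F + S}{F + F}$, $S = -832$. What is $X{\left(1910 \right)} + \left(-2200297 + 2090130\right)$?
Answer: $- \frac{210418431}{1910} \approx -1.1017 \cdot 10^{5}$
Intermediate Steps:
$X{\left(F \right)} = \frac{-832 + F}{2 F}$ ($X{\left(F \right)} = \frac{F - 832}{F + F} = \frac{-832 + F}{2 F}$)
$X{\left(1910 \right)} + \left(-2200297 + 2090130\right) = \frac{-832 + 1910}{2 \cdot 1910} + \left(-2200297 + 2090130\right) = \frac{1}{2} \cdot \frac{1}{1910} \cdot 1078 - 110167 = \frac{539}{1910} - 110167 = - \frac{210418431}{1910}$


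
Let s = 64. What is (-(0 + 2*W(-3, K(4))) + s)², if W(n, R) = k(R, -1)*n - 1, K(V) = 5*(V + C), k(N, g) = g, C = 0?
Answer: 3600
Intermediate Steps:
K(V) = 5*V (K(V) = 5*(V + 0) = 5*V)
W(n, R) = -1 - n (W(n, R) = -n - 1 = -1 - n)
(-(0 + 2*W(-3, K(4))) + s)² = (-(0 + 2*(-1 - 1*(-3))) + 64)² = (-(0 + 2*(-1 + 3)) + 64)² = (-(0 + 2*2) + 64)² = (-(0 + 4) + 64)² = (-1*4 + 64)² = (-4 + 64)² = 60² = 3600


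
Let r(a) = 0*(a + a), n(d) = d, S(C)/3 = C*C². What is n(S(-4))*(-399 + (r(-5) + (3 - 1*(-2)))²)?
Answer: 71808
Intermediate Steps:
S(C) = 3*C³ (S(C) = 3*(C*C²) = 3*C³)
r(a) = 0 (r(a) = 0*(2*a) = 0)
n(S(-4))*(-399 + (r(-5) + (3 - 1*(-2)))²) = (3*(-4)³)*(-399 + (0 + (3 - 1*(-2)))²) = (3*(-64))*(-399 + (0 + (3 + 2))²) = -192*(-399 + (0 + 5)²) = -192*(-399 + 5²) = -192*(-399 + 25) = -192*(-374) = 71808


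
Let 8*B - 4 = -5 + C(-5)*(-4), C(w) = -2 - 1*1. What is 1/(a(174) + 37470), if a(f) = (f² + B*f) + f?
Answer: 4/272637 ≈ 1.4672e-5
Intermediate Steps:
C(w) = -3 (C(w) = -2 - 1 = -3)
B = 11/8 (B = ½ + (-5 - 3*(-4))/8 = ½ + (-5 + 12)/8 = ½ + (⅛)*7 = ½ + 7/8 = 11/8 ≈ 1.3750)
a(f) = f² + 19*f/8 (a(f) = (f² + 11*f/8) + f = f² + 19*f/8)
1/(a(174) + 37470) = 1/((⅛)*174*(19 + 8*174) + 37470) = 1/((⅛)*174*(19 + 1392) + 37470) = 1/((⅛)*174*1411 + 37470) = 1/(122757/4 + 37470) = 1/(272637/4) = 4/272637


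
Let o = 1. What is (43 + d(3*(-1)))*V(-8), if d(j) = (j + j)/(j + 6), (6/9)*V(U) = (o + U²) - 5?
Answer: 3690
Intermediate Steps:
V(U) = -6 + 3*U²/2 (V(U) = 3*((1 + U²) - 5)/2 = 3*(-4 + U²)/2 = -6 + 3*U²/2)
d(j) = 2*j/(6 + j) (d(j) = (2*j)/(6 + j) = 2*j/(6 + j))
(43 + d(3*(-1)))*V(-8) = (43 + 2*(3*(-1))/(6 + 3*(-1)))*(-6 + (3/2)*(-8)²) = (43 + 2*(-3)/(6 - 3))*(-6 + (3/2)*64) = (43 + 2*(-3)/3)*(-6 + 96) = (43 + 2*(-3)*(⅓))*90 = (43 - 2)*90 = 41*90 = 3690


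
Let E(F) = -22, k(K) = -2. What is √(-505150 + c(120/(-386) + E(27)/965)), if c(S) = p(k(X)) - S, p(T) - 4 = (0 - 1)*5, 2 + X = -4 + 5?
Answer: 9*I*√5807517645/965 ≈ 710.74*I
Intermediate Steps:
X = -1 (X = -2 + (-4 + 5) = -2 + 1 = -1)
p(T) = -1 (p(T) = 4 + (0 - 1)*5 = 4 - 1*5 = 4 - 5 = -1)
c(S) = -1 - S
√(-505150 + c(120/(-386) + E(27)/965)) = √(-505150 + (-1 - (120/(-386) - 22/965))) = √(-505150 + (-1 - (120*(-1/386) - 22*1/965))) = √(-505150 + (-1 - (-60/193 - 22/965))) = √(-505150 + (-1 - 1*(-322/965))) = √(-505150 + (-1 + 322/965)) = √(-505150 - 643/965) = √(-487470393/965) = 9*I*√5807517645/965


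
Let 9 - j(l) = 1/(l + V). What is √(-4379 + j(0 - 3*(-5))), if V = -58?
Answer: I*√8080087/43 ≈ 66.106*I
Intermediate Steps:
j(l) = 9 - 1/(-58 + l) (j(l) = 9 - 1/(l - 58) = 9 - 1/(-58 + l))
√(-4379 + j(0 - 3*(-5))) = √(-4379 + (-523 + 9*(0 - 3*(-5)))/(-58 + (0 - 3*(-5)))) = √(-4379 + (-523 + 9*(0 + 15))/(-58 + (0 + 15))) = √(-4379 + (-523 + 9*15)/(-58 + 15)) = √(-4379 + (-523 + 135)/(-43)) = √(-4379 - 1/43*(-388)) = √(-4379 + 388/43) = √(-187909/43) = I*√8080087/43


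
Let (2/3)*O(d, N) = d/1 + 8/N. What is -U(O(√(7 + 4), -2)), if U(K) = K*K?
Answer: -243/4 + 18*√11 ≈ -1.0508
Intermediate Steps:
O(d, N) = 12/N + 3*d/2 (O(d, N) = 3*(d/1 + 8/N)/2 = 3*(d*1 + 8/N)/2 = 3*(d + 8/N)/2 = 12/N + 3*d/2)
U(K) = K²
-U(O(√(7 + 4), -2)) = -(12/(-2) + 3*√(7 + 4)/2)² = -(12*(-½) + 3*√11/2)² = -(-6 + 3*√11/2)²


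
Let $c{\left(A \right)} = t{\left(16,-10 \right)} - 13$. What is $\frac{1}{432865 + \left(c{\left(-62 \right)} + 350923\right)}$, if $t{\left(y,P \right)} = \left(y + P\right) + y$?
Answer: $\frac{1}{783797} \approx 1.2758 \cdot 10^{-6}$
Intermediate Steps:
$t{\left(y,P \right)} = P + 2 y$ ($t{\left(y,P \right)} = \left(P + y\right) + y = P + 2 y$)
$c{\left(A \right)} = 9$ ($c{\left(A \right)} = \left(-10 + 2 \cdot 16\right) - 13 = \left(-10 + 32\right) - 13 = 22 - 13 = 9$)
$\frac{1}{432865 + \left(c{\left(-62 \right)} + 350923\right)} = \frac{1}{432865 + \left(9 + 350923\right)} = \frac{1}{432865 + 350932} = \frac{1}{783797}$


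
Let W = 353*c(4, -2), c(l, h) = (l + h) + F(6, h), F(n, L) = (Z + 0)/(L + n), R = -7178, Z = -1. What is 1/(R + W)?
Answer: -4/26241 ≈ -0.00015243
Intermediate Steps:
F(n, L) = -1/(L + n) (F(n, L) = (-1 + 0)/(L + n) = -1/(L + n))
c(l, h) = h + l - 1/(6 + h) (c(l, h) = (l + h) - 1/(h + 6) = (h + l) - 1/(6 + h) = h + l - 1/(6 + h))
W = 2471/4 (W = 353*((-1 + (6 - 2)*(-2 + 4))/(6 - 2)) = 353*((-1 + 4*2)/4) = 353*((-1 + 8)/4) = 353*((¼)*7) = 353*(7/4) = 2471/4 ≈ 617.75)
1/(R + W) = 1/(-7178 + 2471/4) = 1/(-26241/4) = -4/26241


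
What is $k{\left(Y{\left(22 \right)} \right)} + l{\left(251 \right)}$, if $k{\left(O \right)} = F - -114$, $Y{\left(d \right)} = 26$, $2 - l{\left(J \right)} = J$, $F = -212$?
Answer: $-347$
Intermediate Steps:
$l{\left(J \right)} = 2 - J$
$k{\left(O \right)} = -98$ ($k{\left(O \right)} = -212 - -114 = -212 + 114 = -98$)
$k{\left(Y{\left(22 \right)} \right)} + l{\left(251 \right)} = -98 + \left(2 - 251\right) = -98 - 249 = -347$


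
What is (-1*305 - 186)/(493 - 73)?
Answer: -491/420 ≈ -1.1690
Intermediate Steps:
(-1*305 - 186)/(493 - 73) = (-305 - 186)/420 = -491*1/420 = -491/420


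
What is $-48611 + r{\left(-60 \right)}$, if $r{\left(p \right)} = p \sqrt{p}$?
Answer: $-48611 - 120 i \sqrt{15} \approx -48611.0 - 464.76 i$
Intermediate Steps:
$r{\left(p \right)} = p^{\frac{3}{2}}$
$-48611 + r{\left(-60 \right)} = -48611 + \left(-60\right)^{\frac{3}{2}} = -48611 - 120 i \sqrt{15}$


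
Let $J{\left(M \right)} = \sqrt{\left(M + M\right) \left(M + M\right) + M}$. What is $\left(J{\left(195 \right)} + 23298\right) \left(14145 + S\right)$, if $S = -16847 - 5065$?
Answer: $-180955566 - 7767 \sqrt{152295} \approx -1.8399 \cdot 10^{8}$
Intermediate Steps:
$S = -21912$ ($S = -16847 - 5065 = -21912$)
$J{\left(M \right)} = \sqrt{M + 4 M^{2}}$ ($J{\left(M \right)} = \sqrt{2 M 2 M + M} = \sqrt{4 M^{2} + M} = \sqrt{M + 4 M^{2}}$)
$\left(J{\left(195 \right)} + 23298\right) \left(14145 + S\right) = \left(\sqrt{195 \left(1 + 4 \cdot 195\right)} + 23298\right) \left(14145 - 21912\right) = \left(\sqrt{195 \left(1 + 780\right)} + 23298\right) \left(-7767\right) = \left(\sqrt{195 \cdot 781} + 23298\right) \left(-7767\right) = \left(\sqrt{152295} + 23298\right) \left(-7767\right) = \left(23298 + \sqrt{152295}\right) \left(-7767\right) = -180955566 - 7767 \sqrt{152295}$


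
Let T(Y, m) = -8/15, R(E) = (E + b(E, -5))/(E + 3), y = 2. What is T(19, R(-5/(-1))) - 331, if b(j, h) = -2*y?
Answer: -4973/15 ≈ -331.53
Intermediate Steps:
b(j, h) = -4 (b(j, h) = -2*2 = -4)
R(E) = (-4 + E)/(3 + E) (R(E) = (E - 4)/(E + 3) = (-4 + E)/(3 + E))
T(Y, m) = -8/15 (T(Y, m) = -8*1/15 = -8/15)
T(19, R(-5/(-1))) - 331 = -8/15 - 331 = -4973/15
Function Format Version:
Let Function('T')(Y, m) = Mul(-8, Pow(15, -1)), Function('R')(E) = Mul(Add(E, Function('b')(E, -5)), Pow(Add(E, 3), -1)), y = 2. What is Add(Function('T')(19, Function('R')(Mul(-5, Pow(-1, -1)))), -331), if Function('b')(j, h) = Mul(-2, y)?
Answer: Rational(-4973, 15) ≈ -331.53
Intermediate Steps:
Function('b')(j, h) = -4 (Function('b')(j, h) = Mul(-2, 2) = -4)
Function('R')(E) = Mul(Pow(Add(3, E), -1), Add(-4, E)) (Function('R')(E) = Mul(Add(E, -4), Pow(Add(E, 3), -1)) = Mul(Add(-4, E), Pow(Add(3, E), -1)) = Mul(Pow(Add(3, E), -1), Add(-4, E)))
Function('T')(Y, m) = Rational(-8, 15) (Function('T')(Y, m) = Mul(-8, Rational(1, 15)) = Rational(-8, 15))
Add(Function('T')(19, Function('R')(Mul(-5, Pow(-1, -1)))), -331) = Add(Rational(-8, 15), -331) = Rational(-4973, 15)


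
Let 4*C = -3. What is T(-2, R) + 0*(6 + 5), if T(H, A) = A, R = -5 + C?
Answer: -23/4 ≈ -5.7500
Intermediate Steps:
C = -¾ (C = (¼)*(-3) = -¾ ≈ -0.75000)
R = -23/4 (R = -5 - ¾ = -23/4 ≈ -5.7500)
T(-2, R) + 0*(6 + 5) = -23/4 + 0*(6 + 5) = -23/4 + 0*11 = -23/4 + 0 = -23/4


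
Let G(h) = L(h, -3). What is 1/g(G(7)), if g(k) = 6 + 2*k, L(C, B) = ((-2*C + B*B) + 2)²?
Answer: 1/24 ≈ 0.041667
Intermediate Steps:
L(C, B) = (2 + B² - 2*C)² (L(C, B) = ((-2*C + B²) + 2)² = ((B² - 2*C) + 2)² = (2 + B² - 2*C)²)
G(h) = (11 - 2*h)² (G(h) = (2 + (-3)² - 2*h)² = (2 + 9 - 2*h)² = (11 - 2*h)²)
1/g(G(7)) = 1/(6 + 2*(11 - 2*7)²) = 1/(6 + 2*(11 - 14)²) = 1/(6 + 2*(-3)²) = 1/(6 + 2*9) = 1/(6 + 18) = 1/24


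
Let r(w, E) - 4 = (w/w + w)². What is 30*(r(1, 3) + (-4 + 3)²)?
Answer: 270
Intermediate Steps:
r(w, E) = 4 + (1 + w)² (r(w, E) = 4 + (w/w + w)² = 4 + (1 + w)²)
30*(r(1, 3) + (-4 + 3)²) = 30*((4 + (1 + 1)²) + (-4 + 3)²) = 30*((4 + 2²) + (-1)²) = 30*((4 + 4) + 1) = 30*(8 + 1) = 30*9 = 270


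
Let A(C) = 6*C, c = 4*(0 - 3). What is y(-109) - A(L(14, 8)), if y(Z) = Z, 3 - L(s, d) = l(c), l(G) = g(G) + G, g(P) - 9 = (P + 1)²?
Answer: 581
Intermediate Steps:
c = -12 (c = 4*(-3) = -12)
g(P) = 9 + (1 + P)² (g(P) = 9 + (P + 1)² = 9 + (1 + P)²)
l(G) = 9 + G + (1 + G)² (l(G) = (9 + (1 + G)²) + G = 9 + G + (1 + G)²)
L(s, d) = -115 (L(s, d) = 3 - (9 - 12 + (1 - 12)²) = 3 - (9 - 12 + (-11)²) = 3 - (9 - 12 + 121) = 3 - 1*118 = 3 - 118 = -115)
y(-109) - A(L(14, 8)) = -109 - 6*(-115) = -109 - 1*(-690) = -109 + 690 = 581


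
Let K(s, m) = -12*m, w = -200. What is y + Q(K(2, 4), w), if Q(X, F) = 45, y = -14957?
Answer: -14912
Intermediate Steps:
y + Q(K(2, 4), w) = -14957 + 45 = -14912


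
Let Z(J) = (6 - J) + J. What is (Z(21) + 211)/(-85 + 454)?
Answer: 217/369 ≈ 0.58808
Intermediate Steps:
Z(J) = 6
(Z(21) + 211)/(-85 + 454) = (6 + 211)/(-85 + 454) = 217/369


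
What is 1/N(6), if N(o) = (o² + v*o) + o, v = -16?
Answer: -1/54 ≈ -0.018519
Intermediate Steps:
N(o) = o² - 15*o (N(o) = (o² - 16*o) + o = o² - 15*o)
1/N(6) = 1/(6*(-15 + 6)) = 1/(6*(-9)) = 1/(-54) = -1/54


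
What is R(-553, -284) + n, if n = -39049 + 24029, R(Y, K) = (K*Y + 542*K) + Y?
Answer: -12449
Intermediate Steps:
R(Y, K) = Y + 542*K + K*Y (R(Y, K) = (542*K + K*Y) + Y = Y + 542*K + K*Y)
n = -15020
R(-553, -284) + n = (-553 + 542*(-284) - 284*(-553)) - 15020 = (-553 - 153928 + 157052) - 15020 = 2571 - 15020 = -12449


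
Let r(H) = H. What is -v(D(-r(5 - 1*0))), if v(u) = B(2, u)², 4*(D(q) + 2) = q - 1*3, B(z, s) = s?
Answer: -16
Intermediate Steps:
D(q) = -11/4 + q/4 (D(q) = -2 + (q - 1*3)/4 = -2 + (q - 3)/4 = -2 + (-3 + q)/4 = -2 + (-¾ + q/4) = -11/4 + q/4)
v(u) = u²
-v(D(-r(5 - 1*0))) = -(-11/4 + (-(5 - 1*0))/4)² = -(-11/4 + (-(5 + 0))/4)² = -(-11/4 + (-1*5)/4)² = -(-11/4 + (¼)*(-5))² = -(-11/4 - 5/4)² = -1*(-4)² = -1*16 = -16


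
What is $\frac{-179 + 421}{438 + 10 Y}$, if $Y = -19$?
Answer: $\frac{121}{124} \approx 0.97581$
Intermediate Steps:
$\frac{-179 + 421}{438 + 10 Y} = \frac{-179 + 421}{438 + 10 \left(-19\right)} = \frac{242}{438 - 190} = \frac{242}{248} = 242 \cdot \frac{1}{248} = \frac{121}{124}$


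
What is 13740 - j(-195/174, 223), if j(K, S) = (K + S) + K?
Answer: 392058/29 ≈ 13519.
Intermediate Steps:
j(K, S) = S + 2*K
13740 - j(-195/174, 223) = 13740 - (223 + 2*(-195/174)) = 13740 - (223 + 2*(-195*1/174)) = 13740 - (223 + 2*(-65/58)) = 13740 - (223 - 65/29) = 13740 - 1*6402/29 = 13740 - 6402/29 = 392058/29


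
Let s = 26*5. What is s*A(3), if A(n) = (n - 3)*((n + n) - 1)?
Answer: 0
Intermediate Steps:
s = 130
A(n) = (-1 + 2*n)*(-3 + n) (A(n) = (-3 + n)*(2*n - 1) = (-3 + n)*(-1 + 2*n) = (-1 + 2*n)*(-3 + n))
s*A(3) = 130*(3 - 7*3 + 2*3**2) = 130*(3 - 21 + 2*9) = 130*(3 - 21 + 18) = 130*0 = 0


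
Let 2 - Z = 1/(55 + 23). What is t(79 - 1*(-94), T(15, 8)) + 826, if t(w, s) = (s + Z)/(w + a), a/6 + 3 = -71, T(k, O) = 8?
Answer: 17459209/21138 ≈ 825.96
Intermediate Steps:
a = -444 (a = -18 + 6*(-71) = -18 - 426 = -444)
Z = 155/78 (Z = 2 - 1/(55 + 23) = 2 - 1/78 = 155/78 ≈ 1.9872)
t(w, s) = (155/78 + s)/(-444 + w) (t(w, s) = (s + 155/78)/(w - 444) = (155/78 + s)/(-444 + w))
t(79 - 1*(-94), T(15, 8)) + 826 = (155/78 + 8)/(-444 + (79 - 1*(-94))) + 826 = (779/78)/(-444 + (79 + 94)) + 826 = (779/78)/(-444 + 173) + 826 = (779/78)/(-271) + 826 = -1/271*779/78 + 826 = -779/21138 + 826 = 17459209/21138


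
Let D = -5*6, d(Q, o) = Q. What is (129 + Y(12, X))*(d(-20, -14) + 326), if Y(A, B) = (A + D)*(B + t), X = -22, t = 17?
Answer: 67014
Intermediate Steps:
D = -30
Y(A, B) = (-30 + A)*(17 + B) (Y(A, B) = (A - 30)*(B + 17) = (-30 + A)*(17 + B))
(129 + Y(12, X))*(d(-20, -14) + 326) = (129 + (-510 - 30*(-22) + 17*12 + 12*(-22)))*(-20 + 326) = (129 + (-510 + 660 + 204 - 264))*306 = (129 + 90)*306 = 219*306 = 67014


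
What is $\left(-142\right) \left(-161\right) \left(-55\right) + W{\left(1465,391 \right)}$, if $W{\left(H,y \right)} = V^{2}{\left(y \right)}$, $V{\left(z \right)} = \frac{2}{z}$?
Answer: $- \frac{192234098206}{152881} \approx -1.2574 \cdot 10^{6}$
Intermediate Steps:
$W{\left(H,y \right)} = \frac{4}{y^{2}}$ ($W{\left(H,y \right)} = \left(\frac{2}{y}\right)^{2} = \frac{4}{y^{2}}$)
$\left(-142\right) \left(-161\right) \left(-55\right) + W{\left(1465,391 \right)} = \left(-142\right) \left(-161\right) \left(-55\right) + \frac{4}{152881} = 22862 \left(-55\right) + 4 \cdot \frac{1}{152881} = -1257410 + \frac{4}{152881} = - \frac{192234098206}{152881}$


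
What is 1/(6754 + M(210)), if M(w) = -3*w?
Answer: 1/6124 ≈ 0.00016329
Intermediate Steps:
1/(6754 + M(210)) = 1/(6754 - 3*210) = 1/(6754 - 630) = 1/6124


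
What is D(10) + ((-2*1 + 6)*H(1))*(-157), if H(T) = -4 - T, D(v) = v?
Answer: 3150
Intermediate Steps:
D(10) + ((-2*1 + 6)*H(1))*(-157) = 10 + ((-2*1 + 6)*(-4 - 1*1))*(-157) = 10 + ((-2 + 6)*(-4 - 1))*(-157) = 10 + (4*(-5))*(-157) = 10 - 20*(-157) = 10 + 3140 = 3150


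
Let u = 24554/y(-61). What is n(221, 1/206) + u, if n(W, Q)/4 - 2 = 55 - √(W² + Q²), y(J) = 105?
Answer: 48494/105 - 2*√2072616677/103 ≈ -422.15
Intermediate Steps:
n(W, Q) = 228 - 4*√(Q² + W²) (n(W, Q) = 8 + 4*(55 - √(W² + Q²)) = 8 + 4*(55 - √(Q² + W²)) = 8 + (220 - 4*√(Q² + W²)) = 228 - 4*√(Q² + W²))
u = 24554/105 ≈ 233.85
n(221, 1/206) + u = (228 - 4*√((1/206)² + 221²)) + 24554/105 = (228 - 4*√((1/206)² + 48841)) + 24554/105 = (228 - 4*√(1/42436 + 48841)) + 24554/105 = (228 - 2*√2072616677/103) + 24554/105 = 48494/105 - 2*√2072616677/103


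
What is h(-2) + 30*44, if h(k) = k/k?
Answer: 1321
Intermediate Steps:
h(k) = 1
h(-2) + 30*44 = 1 + 30*44 = 1 + 1320 = 1321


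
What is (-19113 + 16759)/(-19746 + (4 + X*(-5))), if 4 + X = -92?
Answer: 1177/9631 ≈ 0.12221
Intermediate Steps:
X = -96 (X = -4 - 92 = -96)
(-19113 + 16759)/(-19746 + (4 + X*(-5))) = (-19113 + 16759)/(-19746 + (4 - 96*(-5))) = -2354/(-19746 + (4 + 480)) = -2354/(-19746 + 484) = -2354/(-19262) = -2354*(-1/19262) = 1177/9631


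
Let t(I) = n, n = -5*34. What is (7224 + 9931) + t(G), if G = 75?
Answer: 16985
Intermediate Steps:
n = -170
t(I) = -170
(7224 + 9931) + t(G) = (7224 + 9931) - 170 = 17155 - 170 = 16985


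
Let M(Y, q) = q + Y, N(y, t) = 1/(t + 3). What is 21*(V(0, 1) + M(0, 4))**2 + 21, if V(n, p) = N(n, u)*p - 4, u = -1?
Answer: 105/4 ≈ 26.250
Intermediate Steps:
N(y, t) = 1/(3 + t)
V(n, p) = -4 + p/2 (V(n, p) = p/(3 - 1) - 4 = p/2 - 4 = -4 + p/2)
M(Y, q) = Y + q
21*(V(0, 1) + M(0, 4))**2 + 21 = 21*((-4 + (1/2)*1) + (0 + 4))**2 + 21 = 21*((-4 + 1/2) + 4)**2 + 21 = 21*(-7/2 + 4)**2 + 21 = 21*(1/2)**2 + 21 = 21*(1/4) + 21 = 21/4 + 21 = 105/4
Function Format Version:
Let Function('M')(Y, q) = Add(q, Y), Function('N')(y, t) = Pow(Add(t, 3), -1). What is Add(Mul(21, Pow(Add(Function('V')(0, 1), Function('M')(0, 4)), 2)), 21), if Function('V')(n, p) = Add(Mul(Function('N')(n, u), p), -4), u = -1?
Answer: Rational(105, 4) ≈ 26.250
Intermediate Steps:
Function('N')(y, t) = Pow(Add(3, t), -1)
Function('V')(n, p) = Add(-4, Mul(Rational(1, 2), p)) (Function('V')(n, p) = Add(Mul(Pow(Add(3, -1), -1), p), -4) = Add(Mul(Pow(2, -1), p), -4) = Add(Mul(Rational(1, 2), p), -4) = Add(-4, Mul(Rational(1, 2), p)))
Function('M')(Y, q) = Add(Y, q)
Add(Mul(21, Pow(Add(Function('V')(0, 1), Function('M')(0, 4)), 2)), 21) = Add(Mul(21, Pow(Add(Add(-4, Mul(Rational(1, 2), 1)), Add(0, 4)), 2)), 21) = Add(Mul(21, Pow(Add(Add(-4, Rational(1, 2)), 4), 2)), 21) = Add(Mul(21, Pow(Add(Rational(-7, 2), 4), 2)), 21) = Add(Mul(21, Pow(Rational(1, 2), 2)), 21) = Add(Mul(21, Rational(1, 4)), 21) = Add(Rational(21, 4), 21) = Rational(105, 4)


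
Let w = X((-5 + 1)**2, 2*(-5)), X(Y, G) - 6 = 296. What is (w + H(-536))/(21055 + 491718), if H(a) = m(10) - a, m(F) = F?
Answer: 848/512773 ≈ 0.0016538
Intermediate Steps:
X(Y, G) = 302 (X(Y, G) = 6 + 296 = 302)
H(a) = 10 - a
w = 302
(w + H(-536))/(21055 + 491718) = (302 + (10 - 1*(-536)))/(21055 + 491718) = (302 + (10 + 536))/512773 = (302 + 546)*(1/512773) = 848*(1/512773) = 848/512773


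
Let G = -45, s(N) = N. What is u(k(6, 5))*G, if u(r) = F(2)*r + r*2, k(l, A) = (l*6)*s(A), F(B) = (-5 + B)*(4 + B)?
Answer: 129600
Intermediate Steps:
k(l, A) = 6*A*l (k(l, A) = (l*6)*A = (6*l)*A = 6*A*l)
u(r) = -16*r (u(r) = (-20 + 2² - 1*2)*r + r*2 = (-20 + 4 - 2)*r + 2*r = -18*r + 2*r = -16*r)
u(k(6, 5))*G = -96*5*6*(-45) = -16*180*(-45) = -2880*(-45) = 129600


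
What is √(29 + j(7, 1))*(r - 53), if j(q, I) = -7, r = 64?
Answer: 11*√22 ≈ 51.595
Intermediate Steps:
√(29 + j(7, 1))*(r - 53) = √(29 - 7)*(64 - 53) = √22*11 = 11*√22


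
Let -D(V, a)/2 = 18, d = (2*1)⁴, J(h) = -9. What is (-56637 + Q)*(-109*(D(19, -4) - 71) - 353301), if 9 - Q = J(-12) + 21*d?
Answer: 19457992290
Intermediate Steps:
d = 16 (d = 2⁴ = 16)
D(V, a) = -36 (D(V, a) = -2*18 = -36)
Q = -318 (Q = 9 - (-9 + 21*16) = 9 - (-9 + 336) = 9 - 1*327 = 9 - 327 = -318)
(-56637 + Q)*(-109*(D(19, -4) - 71) - 353301) = (-56637 - 318)*(-109*(-36 - 71) - 353301) = -56955*(-109*(-107) - 353301) = -56955*(11663 - 353301) = -56955*(-341638) = 19457992290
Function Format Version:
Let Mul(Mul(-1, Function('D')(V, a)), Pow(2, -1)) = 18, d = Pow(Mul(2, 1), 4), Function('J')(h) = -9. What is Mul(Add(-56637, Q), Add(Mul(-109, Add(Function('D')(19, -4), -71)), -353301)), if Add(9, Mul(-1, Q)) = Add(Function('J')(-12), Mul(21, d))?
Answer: 19457992290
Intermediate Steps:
d = 16 (d = Pow(2, 4) = 16)
Function('D')(V, a) = -36 (Function('D')(V, a) = Mul(-2, 18) = -36)
Q = -318 (Q = Add(9, Mul(-1, Add(-9, Mul(21, 16)))) = Add(9, Mul(-1, Add(-9, 336))) = Add(9, Mul(-1, 327)) = Add(9, -327) = -318)
Mul(Add(-56637, Q), Add(Mul(-109, Add(Function('D')(19, -4), -71)), -353301)) = Mul(Add(-56637, -318), Add(Mul(-109, Add(-36, -71)), -353301)) = Mul(-56955, Add(Mul(-109, -107), -353301)) = Mul(-56955, Add(11663, -353301)) = Mul(-56955, -341638) = 19457992290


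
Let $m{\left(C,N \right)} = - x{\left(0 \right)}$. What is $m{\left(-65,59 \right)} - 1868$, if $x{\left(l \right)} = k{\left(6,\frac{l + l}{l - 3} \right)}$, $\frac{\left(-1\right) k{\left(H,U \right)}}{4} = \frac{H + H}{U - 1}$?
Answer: $-1916$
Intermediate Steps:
$k{\left(H,U \right)} = - \frac{8 H}{-1 + U}$ ($k{\left(H,U \right)} = - 4 \frac{H + H}{U - 1} = - 4 \frac{2 H}{-1 + U} = - \frac{8 H}{-1 + U}$)
$x{\left(l \right)} = - \frac{48}{-1 + \frac{2 l}{-3 + l}}$ ($x{\left(l \right)} = \left(-8\right) 6 \frac{1}{-1 + \frac{l + l}{l - 3}} = \left(-8\right) 6 \frac{1}{-1 + \frac{2 l}{-3 + l}} = - \frac{48}{-1 + \frac{2 l}{-3 + l}}$)
$m{\left(C,N \right)} = -48$ ($m{\left(C,N \right)} = - \frac{48 \left(3 - 0\right)}{3 + 0} = - \frac{48 \left(3 + 0\right)}{3} = - \frac{48 \cdot 3}{3} = \left(-1\right) 48 = -48$)
$m{\left(-65,59 \right)} - 1868 = -48 - 1868 = -1916$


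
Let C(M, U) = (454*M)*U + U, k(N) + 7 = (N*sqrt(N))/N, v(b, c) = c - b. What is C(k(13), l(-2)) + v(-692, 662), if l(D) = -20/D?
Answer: -30416 + 4540*sqrt(13) ≈ -14047.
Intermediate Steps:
k(N) = -7 + sqrt(N) (k(N) = -7 + (N*sqrt(N))/N = -7 + N**(3/2)/N = -7 + sqrt(N))
C(M, U) = U + 454*M*U (C(M, U) = 454*M*U + U = U + 454*M*U)
C(k(13), l(-2)) + v(-692, 662) = (-20/(-2))*(1 + 454*(-7 + sqrt(13))) + (662 - 1*(-692)) = (-20*(-1/2))*(1 + (-3178 + 454*sqrt(13))) + (662 + 692) = 10*(-3177 + 454*sqrt(13)) + 1354 = (-31770 + 4540*sqrt(13)) + 1354 = -30416 + 4540*sqrt(13)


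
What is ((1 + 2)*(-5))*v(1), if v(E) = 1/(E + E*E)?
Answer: -15/2 ≈ -7.5000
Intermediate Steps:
v(E) = 1/(E + E²)
((1 + 2)*(-5))*v(1) = ((1 + 2)*(-5))*(1/(1*(1 + 1))) = (3*(-5))*(1/2) = -15/2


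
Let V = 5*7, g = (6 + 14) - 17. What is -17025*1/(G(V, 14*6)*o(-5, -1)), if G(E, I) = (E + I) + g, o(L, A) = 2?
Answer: -17025/244 ≈ -69.775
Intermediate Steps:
g = 3 (g = 20 - 17 = 3)
V = 35
G(E, I) = 3 + E + I (G(E, I) = (E + I) + 3 = 3 + E + I)
-17025*1/(G(V, 14*6)*o(-5, -1)) = -17025*1/(2*(3 + 35 + 14*6)) = -17025*1/(2*(3 + 35 + 84)) = -17025/(122*2) = -17025/244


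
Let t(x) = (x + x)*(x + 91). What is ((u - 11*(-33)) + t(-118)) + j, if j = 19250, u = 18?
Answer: 26003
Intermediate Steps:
t(x) = 2*x*(91 + x) (t(x) = (2*x)*(91 + x) = 2*x*(91 + x))
((u - 11*(-33)) + t(-118)) + j = ((18 - 11*(-33)) + 2*(-118)*(91 - 118)) + 19250 = ((18 + 363) + 2*(-118)*(-27)) + 19250 = (381 + 6372) + 19250 = 6753 + 19250 = 26003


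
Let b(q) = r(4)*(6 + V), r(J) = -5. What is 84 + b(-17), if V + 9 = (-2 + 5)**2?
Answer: 54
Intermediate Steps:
V = 0 (V = -9 + (-2 + 5)**2 = -9 + 3**2 = -9 + 9 = 0)
b(q) = -30 (b(q) = -5*(6 + 0) = -5*6 = -30)
84 + b(-17) = 84 - 30 = 54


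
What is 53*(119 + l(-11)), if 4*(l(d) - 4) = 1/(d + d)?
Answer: 573619/88 ≈ 6518.4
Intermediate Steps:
l(d) = 4 + 1/(8*d) (l(d) = 4 + 1/(4*(d + d)) = 4 + 1/(4*((2*d))) = 4 + (1/(2*d))/4 = 4 + 1/(8*d))
53*(119 + l(-11)) = 53*(119 + (4 + (1/8)/(-11))) = 53*(119 + (4 + (1/8)*(-1/11))) = 53*(119 + (4 - 1/88)) = 53*(119 + 351/88) = 53*(10823/88) = 573619/88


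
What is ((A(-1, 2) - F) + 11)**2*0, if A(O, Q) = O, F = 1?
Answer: 0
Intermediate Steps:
((A(-1, 2) - F) + 11)**2*0 = ((-1 - 1*1) + 11)**2*0 = ((-1 - 1) + 11)**2*0 = (-2 + 11)**2*0 = 9**2*0 = 81*0 = 0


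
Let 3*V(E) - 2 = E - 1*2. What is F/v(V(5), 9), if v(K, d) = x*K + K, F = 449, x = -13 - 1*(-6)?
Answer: -449/10 ≈ -44.900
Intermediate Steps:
V(E) = E/3 (V(E) = ⅔ + (E - 1*2)/3 = ⅔ + (E - 2)/3 = ⅔ + (-2 + E)/3 = ⅔ + (-⅔ + E/3) = E/3)
x = -7 (x = -13 + 6 = -7)
v(K, d) = -6*K (v(K, d) = -7*K + K = -6*K)
F/v(V(5), 9) = 449/((-2*5)) = 449/((-6*5/3)) = 449/(-10) = 449*(-⅒) = -449/10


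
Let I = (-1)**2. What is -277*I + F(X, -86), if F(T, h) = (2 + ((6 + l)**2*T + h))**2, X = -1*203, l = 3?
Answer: 273141452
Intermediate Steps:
I = 1
X = -203
F(T, h) = (2 + h + 81*T)**2 (F(T, h) = (2 + ((6 + 3)**2*T + h))**2 = (2 + (9**2*T + h))**2 = (2 + (81*T + h))**2 = (2 + (h + 81*T))**2 = (2 + h + 81*T)**2)
-277*I + F(X, -86) = -277*1 + (2 - 86 + 81*(-203))**2 = -277 + (2 - 86 - 16443)**2 = -277 + (-16527)**2 = -277 + 273141729 = 273141452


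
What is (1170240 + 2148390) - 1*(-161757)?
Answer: 3480387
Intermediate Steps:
(1170240 + 2148390) - 1*(-161757) = 3318630 + 161757 = 3480387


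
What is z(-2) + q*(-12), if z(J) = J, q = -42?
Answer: 502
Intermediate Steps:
z(-2) + q*(-12) = -2 - 42*(-12) = -2 + 504 = 502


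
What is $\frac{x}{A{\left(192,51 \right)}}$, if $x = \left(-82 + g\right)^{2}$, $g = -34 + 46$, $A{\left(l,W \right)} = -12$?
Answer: $- \frac{1225}{3} \approx -408.33$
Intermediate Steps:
$g = 12$
$x = 4900$ ($x = \left(-82 + 12\right)^{2} = \left(-70\right)^{2} = 4900$)
$\frac{x}{A{\left(192,51 \right)}} = \frac{4900}{-12} = 4900 \left(- \frac{1}{12}\right) = - \frac{1225}{3}$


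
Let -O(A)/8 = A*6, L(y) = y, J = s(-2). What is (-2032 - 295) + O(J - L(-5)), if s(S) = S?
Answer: -2471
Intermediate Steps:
J = -2
O(A) = -48*A (O(A) = -8*A*6 = -48*A)
(-2032 - 295) + O(J - L(-5)) = (-2032 - 295) - 48*(-2 - 1*(-5)) = -2327 - 48*(-2 + 5) = -2327 - 48*3 = -2327 - 144 = -2471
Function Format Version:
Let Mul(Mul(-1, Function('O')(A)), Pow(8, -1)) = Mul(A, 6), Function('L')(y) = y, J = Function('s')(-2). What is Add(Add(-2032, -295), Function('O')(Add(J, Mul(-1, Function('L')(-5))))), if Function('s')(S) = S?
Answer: -2471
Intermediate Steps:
J = -2
Function('O')(A) = Mul(-48, A) (Function('O')(A) = Mul(-8, Mul(A, 6)) = Mul(-8, Mul(6, A)) = Mul(-48, A))
Add(Add(-2032, -295), Function('O')(Add(J, Mul(-1, Function('L')(-5))))) = Add(Add(-2032, -295), Mul(-48, Add(-2, Mul(-1, -5)))) = Add(-2327, Mul(-48, Add(-2, 5))) = Add(-2327, Mul(-48, 3)) = Add(-2327, -144) = -2471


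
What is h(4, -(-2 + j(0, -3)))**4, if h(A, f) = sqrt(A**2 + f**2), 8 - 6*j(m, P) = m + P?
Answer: 332929/1296 ≈ 256.89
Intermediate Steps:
j(m, P) = 4/3 - P/6 - m/6 (j(m, P) = 4/3 - (m + P)/6 = 4/3 - (P + m)/6 = 4/3 + (-P/6 - m/6) = 4/3 - P/6 - m/6)
h(4, -(-2 + j(0, -3)))**4 = (sqrt(4**2 + (-(-2 + (4/3 - 1/6*(-3) - 1/6*0)))**2))**4 = (sqrt(16 + (-(-2 + (4/3 + 1/2 + 0)))**2))**4 = (sqrt(16 + (-(-2 + 11/6))**2))**4 = (sqrt(16 + (-1*(-1/6))**2))**4 = (sqrt(16 + (1/6)**2))**4 = (sqrt(16 + 1/36))**4 = (sqrt(577/36))**4 = (sqrt(577)/6)**4 = 332929/1296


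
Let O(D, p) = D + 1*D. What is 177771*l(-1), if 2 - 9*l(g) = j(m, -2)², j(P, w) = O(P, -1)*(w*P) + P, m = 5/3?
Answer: -418532191/243 ≈ -1.7224e+6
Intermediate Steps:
m = 5/3 (m = 5*(⅓) = 5/3 ≈ 1.6667)
O(D, p) = 2*D (O(D, p) = D + D = 2*D)
j(P, w) = P + 2*w*P² (j(P, w) = (2*P)*(w*P) + P = (2*P)*(P*w) + P = 2*w*P² + P = P + 2*w*P²)
l(g) = -7063/729 (l(g) = 2/9 - 25*(1 + 2*(5/3)*(-2))²/9/9 = 2/9 - 25*(1 - 20/3)²/9/9 = 2/9 - ((5/3)*(-17/3))²/9 = 2/9 - (-85/9)²/9 = 2/9 - ⅑*7225/81 = 2/9 - 7225/729 = -7063/729)
177771*l(-1) = 177771*(-7063/729) = -418532191/243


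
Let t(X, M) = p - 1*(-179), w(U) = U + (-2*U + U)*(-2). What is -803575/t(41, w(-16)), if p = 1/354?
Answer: -284465550/63367 ≈ -4489.2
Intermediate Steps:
p = 1/354 ≈ 0.0028249
w(U) = 3*U (w(U) = U - U*(-2) = U + 2*U = 3*U)
t(X, M) = 63367/354 (t(X, M) = 1/354 - 1*(-179) = 1/354 + 179 = 63367/354)
-803575/t(41, w(-16)) = -803575/63367/354 = -803575*354/63367 = -284465550/63367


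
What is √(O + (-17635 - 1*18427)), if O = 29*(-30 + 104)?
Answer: 2*I*√8479 ≈ 184.16*I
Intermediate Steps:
O = 2146 (O = 29*74 = 2146)
√(O + (-17635 - 1*18427)) = √(2146 + (-17635 - 1*18427)) = √(2146 + (-17635 - 18427)) = √(2146 - 36062) = √(-33916) = 2*I*√8479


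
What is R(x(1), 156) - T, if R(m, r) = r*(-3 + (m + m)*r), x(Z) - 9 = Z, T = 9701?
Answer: 476551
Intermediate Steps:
x(Z) = 9 + Z
R(m, r) = r*(-3 + 2*m*r) (R(m, r) = r*(-3 + (2*m)*r) = r*(-3 + 2*m*r))
R(x(1), 156) - T = 156*(-3 + 2*(9 + 1)*156) - 1*9701 = 156*(-3 + 2*10*156) - 9701 = 156*(-3 + 3120) - 9701 = 156*3117 - 9701 = 486252 - 9701 = 476551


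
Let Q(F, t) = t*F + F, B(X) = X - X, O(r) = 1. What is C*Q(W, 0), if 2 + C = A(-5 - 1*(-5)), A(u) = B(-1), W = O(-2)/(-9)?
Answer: 2/9 ≈ 0.22222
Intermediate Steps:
B(X) = 0
W = -⅑ (W = 1/(-9) = 1*(-⅑) = -⅑ ≈ -0.11111)
Q(F, t) = F + F*t (Q(F, t) = F*t + F = F + F*t)
A(u) = 0
C = -2 (C = -2 + 0 = -2)
C*Q(W, 0) = -(-2)*(1 + 0)/9 = -(-2)/9 = -2*(-⅑) = 2/9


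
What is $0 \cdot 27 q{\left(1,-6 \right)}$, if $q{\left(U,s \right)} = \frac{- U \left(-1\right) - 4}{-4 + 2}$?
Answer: $0$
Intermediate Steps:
$q{\left(U,s \right)} = 2 - \frac{U}{2}$ ($q{\left(U,s \right)} = \frac{U - 4}{-2} = \left(-4 + U\right) \left(- \frac{1}{2}\right) = 2 - \frac{U}{2}$)
$0 \cdot 27 q{\left(1,-6 \right)} = 0 \cdot 27 \left(2 - \frac{1}{2}\right) = 0 \left(2 - \frac{1}{2}\right) = 0 \cdot \frac{3}{2} = 0$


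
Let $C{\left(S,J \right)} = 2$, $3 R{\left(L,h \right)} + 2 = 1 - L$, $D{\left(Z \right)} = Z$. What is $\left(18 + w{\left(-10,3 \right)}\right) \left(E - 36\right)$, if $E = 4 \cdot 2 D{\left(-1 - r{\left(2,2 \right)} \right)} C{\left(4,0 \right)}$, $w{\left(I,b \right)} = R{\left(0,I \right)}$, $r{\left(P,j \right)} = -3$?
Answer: $- \frac{212}{3} \approx -70.667$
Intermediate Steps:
$R{\left(L,h \right)} = - \frac{1}{3} - \frac{L}{3}$ ($R{\left(L,h \right)} = - \frac{2}{3} + \frac{1 - L}{3} = - \frac{2}{3} - \left(- \frac{1}{3} + \frac{L}{3}\right) = - \frac{1}{3} - \frac{L}{3}$)
$w{\left(I,b \right)} = - \frac{1}{3}$ ($w{\left(I,b \right)} = - \frac{1}{3} - 0 = - \frac{1}{3} + 0 = - \frac{1}{3}$)
$E = 32$ ($E = 4 \cdot 2 \left(-1 - -3\right) 2 = 8 \left(-1 + 3\right) 2 = 8 \cdot 2 \cdot 2 = 16 \cdot 2 = 32$)
$\left(18 + w{\left(-10,3 \right)}\right) \left(E - 36\right) = \left(18 - \frac{1}{3}\right) \left(32 - 36\right) = \frac{53}{3} \left(-4\right) = - \frac{212}{3}$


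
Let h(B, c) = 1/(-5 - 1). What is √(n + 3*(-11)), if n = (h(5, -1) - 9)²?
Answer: √1837/6 ≈ 7.1434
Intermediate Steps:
h(B, c) = -⅙ (h(B, c) = 1/(-6) = -⅙)
n = 3025/36 (n = (-⅙ - 9)² = (-55/6)² = 3025/36 ≈ 84.028)
√(n + 3*(-11)) = √(3025/36 + 3*(-11)) = √(3025/36 - 33) = √(1837/36) = √1837/6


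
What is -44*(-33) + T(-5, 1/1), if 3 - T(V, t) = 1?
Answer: 1454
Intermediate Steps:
T(V, t) = 2 (T(V, t) = 3 - 1*1 = 3 - 1 = 2)
-44*(-33) + T(-5, 1/1) = -44*(-33) + 2 = 1452 + 2 = 1454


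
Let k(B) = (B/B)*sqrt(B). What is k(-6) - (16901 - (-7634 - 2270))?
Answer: -26805 + I*sqrt(6) ≈ -26805.0 + 2.4495*I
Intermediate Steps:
k(B) = sqrt(B) (k(B) = 1*sqrt(B) = sqrt(B))
k(-6) - (16901 - (-7634 - 2270)) = sqrt(-6) - (16901 - (-7634 - 2270)) = I*sqrt(6) - (16901 - 1*(-9904)) = I*sqrt(6) - (16901 + 9904) = I*sqrt(6) - 1*26805 = I*sqrt(6) - 26805 = -26805 + I*sqrt(6)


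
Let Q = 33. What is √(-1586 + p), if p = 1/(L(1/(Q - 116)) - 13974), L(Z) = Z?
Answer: I*√2133544050720283/1159843 ≈ 39.825*I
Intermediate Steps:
p = -83/1159843 (p = 1/(1/(33 - 116) - 13974) = 1/(1/(-83) - 13974) = 1/(-1/83 - 13974) = 1/(-1159843/83) = -83/1159843 ≈ -7.1561e-5)
√(-1586 + p) = √(-1586 - 83/1159843) = √(-1839511081/1159843) = I*√2133544050720283/1159843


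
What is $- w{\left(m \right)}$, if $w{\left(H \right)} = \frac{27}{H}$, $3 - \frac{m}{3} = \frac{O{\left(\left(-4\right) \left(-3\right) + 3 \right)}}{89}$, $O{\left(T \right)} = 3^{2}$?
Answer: $- \frac{267}{86} \approx -3.1047$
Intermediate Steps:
$O{\left(T \right)} = 9$
$m = \frac{774}{89}$ ($m = 9 - 3 \cdot \frac{9}{89} = 9 - 3 \cdot 9 \cdot \frac{1}{89} = 9 - \frac{27}{89} = \frac{774}{89} \approx 8.6966$)
$- w{\left(m \right)} = - \frac{27}{\frac{774}{89}} = - \frac{27 \cdot 89}{774} = \left(-1\right) \frac{267}{86} = - \frac{267}{86}$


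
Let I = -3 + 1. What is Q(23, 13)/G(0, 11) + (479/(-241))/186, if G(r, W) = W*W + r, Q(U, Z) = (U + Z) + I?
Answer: 1466125/5423946 ≈ 0.27031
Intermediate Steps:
I = -2
Q(U, Z) = -2 + U + Z (Q(U, Z) = (U + Z) - 2 = -2 + U + Z)
G(r, W) = r + W**2 (G(r, W) = W**2 + r = r + W**2)
Q(23, 13)/G(0, 11) + (479/(-241))/186 = (-2 + 23 + 13)/(0 + 11**2) + (479/(-241))/186 = 34/(0 + 121) + (479*(-1/241))*(1/186) = 34/121 - 479/241*1/186 = 34*(1/121) - 479/44826 = 34/121 - 479/44826 = 1466125/5423946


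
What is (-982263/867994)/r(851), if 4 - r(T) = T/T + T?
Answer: 982263/736058912 ≈ 0.0013345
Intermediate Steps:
r(T) = 3 - T (r(T) = 4 - (T/T + T) = 4 - (1 + T) = 4 + (-1 - T) = 3 - T)
(-982263/867994)/r(851) = (-982263/867994)/(3 - 1*851) = (-982263*1/867994)/(3 - 851) = -982263/867994/(-848) = -982263/867994*(-1/848) = 982263/736058912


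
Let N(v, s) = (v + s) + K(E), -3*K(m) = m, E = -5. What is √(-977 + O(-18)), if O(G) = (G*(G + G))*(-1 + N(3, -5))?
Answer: I*√1841 ≈ 42.907*I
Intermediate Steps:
K(m) = -m/3
N(v, s) = 5/3 + s + v (N(v, s) = (v + s) - ⅓*(-5) = (s + v) + 5/3 = 5/3 + s + v)
O(G) = -8*G²/3 (O(G) = (G*(G + G))*(-1 + (5/3 - 5 + 3)) = (G*(2*G))*(-1 - ⅓) = (2*G²)*(-4/3) = -8*G²/3)
√(-977 + O(-18)) = √(-977 - 8/3*(-18)²) = √(-977 - 8/3*324) = √(-977 - 864) = √(-1841) = I*√1841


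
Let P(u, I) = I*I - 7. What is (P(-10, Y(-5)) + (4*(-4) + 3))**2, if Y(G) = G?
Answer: 25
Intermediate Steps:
P(u, I) = -7 + I**2 (P(u, I) = I**2 - 7 = -7 + I**2)
(P(-10, Y(-5)) + (4*(-4) + 3))**2 = ((-7 + (-5)**2) + (4*(-4) + 3))**2 = ((-7 + 25) + (-16 + 3))**2 = (18 - 13)**2 = 5**2 = 25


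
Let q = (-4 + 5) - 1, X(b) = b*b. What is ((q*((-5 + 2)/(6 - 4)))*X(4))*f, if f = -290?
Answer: 0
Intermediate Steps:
X(b) = b²
q = 0 (q = 1 - 1 = 0)
((q*((-5 + 2)/(6 - 4)))*X(4))*f = ((0*((-5 + 2)/(6 - 4)))*4²)*(-290) = ((0*(-3/2))*16)*(-290) = (0*16)*(-290) = 0*(-290) = 0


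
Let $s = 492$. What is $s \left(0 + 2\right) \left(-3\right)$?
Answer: $-2952$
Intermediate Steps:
$s \left(0 + 2\right) \left(-3\right) = 492 \left(0 + 2\right) \left(-3\right) = 492 \cdot 2 \left(-3\right) = 492 \left(-6\right) = -2952$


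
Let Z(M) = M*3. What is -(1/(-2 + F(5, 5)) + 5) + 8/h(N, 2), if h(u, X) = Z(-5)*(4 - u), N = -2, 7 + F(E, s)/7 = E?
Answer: -3619/720 ≈ -5.0264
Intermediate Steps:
F(E, s) = -49 + 7*E
Z(M) = 3*M
h(u, X) = -60 + 15*u (h(u, X) = (3*(-5))*(4 - u) = -15*(4 - u) = -60 + 15*u)
-(1/(-2 + F(5, 5)) + 5) + 8/h(N, 2) = -(1/(-2 + (-49 + 7*5)) + 5) + 8/(-60 + 15*(-2)) = -(1/(-2 + (-49 + 35)) + 5) + 8/(-60 - 30) = -(1/(-2 - 14) + 5) + 8/(-90) = -(1/(-16) + 5) - 1/90*8 = -(-1/16 + 5) - 4/45 = -1*79/16 - 4/45 = -79/16 - 4/45 = -3619/720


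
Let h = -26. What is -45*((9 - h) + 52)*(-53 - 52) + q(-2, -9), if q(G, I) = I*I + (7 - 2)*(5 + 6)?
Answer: 411211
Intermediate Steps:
q(G, I) = 55 + I² (q(G, I) = I² + 5*11 = I² + 55 = 55 + I²)
-45*((9 - h) + 52)*(-53 - 52) + q(-2, -9) = -45*((9 - 1*(-26)) + 52)*(-53 - 52) + (55 + (-9)²) = -45*((9 + 26) + 52)*(-105) + (55 + 81) = -45*(35 + 52)*(-105) + 136 = -3915*(-105) + 136 = -45*(-9135) + 136 = 411075 + 136 = 411211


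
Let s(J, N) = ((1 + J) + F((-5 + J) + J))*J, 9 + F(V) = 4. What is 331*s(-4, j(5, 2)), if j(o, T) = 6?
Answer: 10592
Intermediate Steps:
F(V) = -5 (F(V) = -9 + 4 = -5)
s(J, N) = J*(-4 + J) (s(J, N) = ((1 + J) - 5)*J = (-4 + J)*J = J*(-4 + J))
331*s(-4, j(5, 2)) = 331*(-4*(-4 - 4)) = 331*(-4*(-8)) = 331*32 = 10592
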